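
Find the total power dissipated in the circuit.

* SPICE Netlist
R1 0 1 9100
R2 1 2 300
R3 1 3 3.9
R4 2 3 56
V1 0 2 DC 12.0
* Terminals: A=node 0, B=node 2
Nodal analysis, taking node 2 as the 0 V reference.
Source V1 fixes V_0 = 12 V.
KCL at each unknown node (sum of currents leaving = 0; resistances in Ω):
  Node 1: (V_1 - 12)/9100 + (V_1 - 0)/300 + (V_1 - V_3)/3.9 = 0
  Node 3: (V_3 - V_1)/3.9 + (V_3 - 0)/56 = 0
Collecting terms (coefficients in siemens):
  0.2599·V_1 - 0.2564·V_3 = 0.001319
  0.2743·V_3 - 0.2564·V_1 = 0
Determinant D = (0.2599)(0.2743) - (-0.2564)(-0.2564) = 0.005523
V_1 = [(0.001319)(0.2743) - (-0.2564)(0)]/D = 0.06548 V
V_3 = [(0.2599)(0) - (0.001319)(-0.2564)]/D = 0.06122 V
Power in each resistor, P = (ΔV)²/R:
  P_R1 = (12 - 0.06548)²/9100 = 0.01565 W
  P_R2 = (0.06548 - 0)²/300 = 0.00001429 W
  P_R3 = (0.06548 - 0.06122)²/3.9 = 0.000004661 W
  P_R4 = (0 - 0.06122)²/56 = 0.00006693 W
P_total = P_R1 + P_R2 + P_R3 + P_R4 = 0.01574 W

Final answer: 0.01574 W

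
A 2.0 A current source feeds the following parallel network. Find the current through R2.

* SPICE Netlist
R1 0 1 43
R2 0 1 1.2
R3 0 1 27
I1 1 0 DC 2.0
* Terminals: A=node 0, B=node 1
All resistors sit directly between nodes 0 and 1, so they are in parallel and share one voltage V; the full source current 2 A splits among them.
1/R_par = 1/43 + 1/1.2 + 1/27 = 0.8936 S  =>  R_par = 1.119 Ω
V = I × R_par = 2 × 1.119 = 2.238 V
I_R2 = V/R2 = 2.238/1.2 = 1.865 A

Final answer: 1.865 A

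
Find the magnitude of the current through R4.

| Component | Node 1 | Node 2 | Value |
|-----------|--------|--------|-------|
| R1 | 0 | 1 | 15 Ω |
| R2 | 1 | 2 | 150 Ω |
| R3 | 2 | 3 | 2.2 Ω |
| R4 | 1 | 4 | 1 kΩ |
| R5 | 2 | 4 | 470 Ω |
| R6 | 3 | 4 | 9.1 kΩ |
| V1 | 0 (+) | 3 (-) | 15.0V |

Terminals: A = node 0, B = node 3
Nodal analysis, taking node 3 as the 0 V reference.
Source V1 fixes V_0 = 15 V.
KCL at each unknown node (sum of currents leaving = 0; resistances in Ω):
  Node 1: (V_1 - 15)/15 + (V_1 - V_2)/150 + (V_1 - V_4)/1000 = 0
  Node 2: (V_2 - V_1)/150 + (V_2 - 0)/2.2 + (V_2 - V_4)/470 = 0
  Node 4: (V_4 - V_1)/1000 + (V_4 - V_2)/470 + (V_4 - 0)/9100 = 0
Collecting terms (coefficients in siemens):
  0.07433·V_1 - 0.006667·V_2 - 0.001·V_4 = 1
  0.4633·V_2 - 0.006667·V_1 - 0.002128·V_4 = 0
  0.003238·V_4 - 0.001·V_1 - 0.002128·V_2 = 0
Solving these 3 simultaneous equations (Gaussian elimination) gives:
  V_1 = 13.53 V, V_2 = 0.2145 V, V_4 = 4.32 V
I_R4 = (V_1 - V_4)/R4 = (13.53 - 4.32)/1000 = 0.00921 A
|I_R4| = 0.00921 A

Final answer: |I_R4| = 0.00921 A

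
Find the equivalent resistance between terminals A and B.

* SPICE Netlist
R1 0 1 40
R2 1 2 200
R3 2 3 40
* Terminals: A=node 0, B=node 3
Reduce the network between node 0 (A) and node 3 (B) by series/parallel combination:
  Rs1 = R1 + R2 (series, joined only at node 1) = 40 + 200 = 240 Ω
  Rs2 = R3 + Rs1 (series, joined only at node 2) = 40 + 240 = 280 Ω
R_eq = 280 Ω

Final answer: 280 Ω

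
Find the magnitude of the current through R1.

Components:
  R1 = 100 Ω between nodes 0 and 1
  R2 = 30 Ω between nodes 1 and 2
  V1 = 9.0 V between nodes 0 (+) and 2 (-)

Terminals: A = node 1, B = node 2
Nodal analysis, taking node 2 as the 0 V reference.
Source V1 fixes V_0 = 9 V.
KCL at each unknown node (sum of currents leaving = 0; resistances in Ω):
  Node 1: (V_1 - 9)/100 + (V_1 - 0)/30 = 0
Collecting terms: 0.04333 × V_1 = 0.09  =>  V_1 = 2.077 V
I_R1 = (V_0 - V_1)/R1 = (9 - 2.077)/100 = 0.06923 A
|I_R1| = 0.06923 A

Final answer: |I_R1| = 0.06923 A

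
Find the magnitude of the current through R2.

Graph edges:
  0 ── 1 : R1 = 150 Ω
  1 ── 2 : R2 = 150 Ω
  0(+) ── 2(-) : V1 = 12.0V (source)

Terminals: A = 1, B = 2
Nodal analysis, taking node 2 as the 0 V reference.
Source V1 fixes V_0 = 12 V.
KCL at each unknown node (sum of currents leaving = 0; resistances in Ω):
  Node 1: (V_1 - 12)/150 + (V_1 - 0)/150 = 0
Collecting terms: 0.01333 × V_1 = 0.08  =>  V_1 = 6 V
I_R2 = (V_1 - V_2)/R2 = (6 - 0)/150 = 0.04 A
|I_R2| = 0.04 A

Final answer: |I_R2| = 0.04 A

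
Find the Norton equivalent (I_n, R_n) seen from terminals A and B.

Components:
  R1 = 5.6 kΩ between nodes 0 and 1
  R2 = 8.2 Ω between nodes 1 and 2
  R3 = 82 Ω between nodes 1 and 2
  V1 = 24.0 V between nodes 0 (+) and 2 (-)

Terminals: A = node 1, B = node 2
Find the Thévenin equivalent first; then I_n = V_th/R_th and R_n = R_th.
Step 1 — V_th is the open-circuit voltage V_A - V_B (nothing connected across the terminals).
Nodal analysis, taking node 2 as the 0 V reference.
Source V1 fixes V_0 = 24 V.
KCL at each unknown node (sum of currents leaving = 0; resistances in Ω):
  Node 1: (V_1 - 24)/5600 + (V_1 - 0)/8.2 + (V_1 - 0)/82 = 0
Collecting terms: 0.1343 × V_1 = 0.004286  =>  V_1 = 0.03191 V
V_th = V_1 - V_2 = 0.03191 - 0 = 0.03191 V
Step 2 — R_th: zero the source — replace V1 by a short circuit (node 2 merges into node 0) — and find the resistance seen between A (node 1) and B (node 0).
Reduce the network between node 1 (A) and node 0 (B) by series/parallel combination:
  Rp1 = R1 ‖ R2 ‖ R3 (parallel, all between nodes 0 and 1) = 1/(1/5600 + 1/8.2 + 1/82) = 7.445 Ω
R_th = 7.445 Ω
I_n = V_th/R_th = 0.03191/7.445 = 0.004286 A, and R_n = R_th = 7.445 Ω

Final answer: I_n = 0.004286 A, R_n = 7.445 Ω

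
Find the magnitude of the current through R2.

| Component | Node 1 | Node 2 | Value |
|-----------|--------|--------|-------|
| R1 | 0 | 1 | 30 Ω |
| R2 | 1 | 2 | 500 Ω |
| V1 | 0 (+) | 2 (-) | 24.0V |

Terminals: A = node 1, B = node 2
Nodal analysis, taking node 2 as the 0 V reference.
Source V1 fixes V_0 = 24 V.
KCL at each unknown node (sum of currents leaving = 0; resistances in Ω):
  Node 1: (V_1 - 24)/30 + (V_1 - 0)/500 = 0
Collecting terms: 0.03533 × V_1 = 0.8  =>  V_1 = 22.64 V
I_R2 = (V_1 - V_2)/R2 = (22.64 - 0)/500 = 0.04528 A
|I_R2| = 0.04528 A

Final answer: |I_R2| = 0.04528 A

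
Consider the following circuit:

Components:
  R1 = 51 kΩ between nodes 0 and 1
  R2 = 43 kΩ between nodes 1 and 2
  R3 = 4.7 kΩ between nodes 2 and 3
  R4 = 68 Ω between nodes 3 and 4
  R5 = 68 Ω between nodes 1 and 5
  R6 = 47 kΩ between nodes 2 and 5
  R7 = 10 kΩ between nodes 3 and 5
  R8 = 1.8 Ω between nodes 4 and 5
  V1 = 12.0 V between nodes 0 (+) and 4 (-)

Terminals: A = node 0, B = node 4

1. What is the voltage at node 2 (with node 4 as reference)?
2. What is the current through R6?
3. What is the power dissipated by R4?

Nodal analysis, taking node 4 as the 0 V reference.
Source V1 fixes V_0 = 12 V.
KCL at each unknown node (sum of currents leaving = 0; resistances in Ω):
  Node 1: (V_1 - 12)/51000 + (V_1 - V_2)/43000 + (V_1 - V_5)/68 = 0
  Node 2: (V_2 - V_1)/43000 + (V_2 - V_3)/4700 + (V_2 - V_5)/47000 = 0
  Node 3: (V_3 - V_2)/4700 + (V_3 - 0)/68 + (V_3 - V_5)/10000 = 0
  Node 5: (V_5 - V_1)/68 + (V_5 - V_2)/47000 + (V_5 - V_3)/10000 + (V_5 - 0)/1.8 = 0
Collecting terms (coefficients in siemens):
  0.01475·V_1 - 0.00002326·V_2 - 0.01471·V_5 = 0.0002353
  0.0002573·V_2 - 0.00002326·V_1 - 0.0002128·V_3 - 0.00002128·V_5 = 0
  0.01502·V_3 - 0.0002128·V_2 - 0.0001·V_5 = 0
  0.5704·V_5 - 0.01471·V_1 - 0.00002128·V_2 - 0.0001·V_3 = 0
Solving these 4 simultaneous equations (Gaussian elimination) gives:
  V_1 = 0.01638 V, V_2 = 0.001535 V, V_3 = 0.00002456 V, V_5 = 0.0004223 V
Part 1:
  Read off the nodal solution: V_2 = 0.001535 V
Part 2:
  I_R6 = (V_2 - V_5)/R6 = (0.001535 - 0.0004223)/47000 = 0.00000002368 A
  Magnitude: I_R6 = 0.00000002368 A
Part 3:
  I_R4 = (V_3 - V_4)/R4 = (0.00002456 - 0)/68 = 0.0000003612 A
  P_R4 = I_R4² × R4 = (0.0000003612)² × 68 = 0.000000000008874 W

Final answers:
1. V_2 = 0.001535 V
2. I_R6 = 2.368e-08 A
3. P_R4 = 8.874e-12 W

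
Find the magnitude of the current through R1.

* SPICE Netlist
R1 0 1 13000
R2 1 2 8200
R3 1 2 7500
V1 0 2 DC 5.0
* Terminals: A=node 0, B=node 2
Nodal analysis, taking node 2 as the 0 V reference.
Source V1 fixes V_0 = 5 V.
KCL at each unknown node (sum of currents leaving = 0; resistances in Ω):
  Node 1: (V_1 - 5)/13000 + (V_1 - 0)/8200 + (V_1 - 0)/7500 = 0
Collecting terms: 0.0003322 × V_1 = 0.0003846  =>  V_1 = 1.158 V
I_R1 = (V_0 - V_1)/R1 = (5 - 1.158)/13000 = 0.0002956 A
|I_R1| = 0.0002956 A

Final answer: |I_R1| = 0.0002956 A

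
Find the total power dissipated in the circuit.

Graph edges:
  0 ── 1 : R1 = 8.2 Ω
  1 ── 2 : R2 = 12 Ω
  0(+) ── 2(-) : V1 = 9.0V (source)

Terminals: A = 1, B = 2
Nodal analysis, taking node 2 as the 0 V reference.
Source V1 fixes V_0 = 9 V.
KCL at each unknown node (sum of currents leaving = 0; resistances in Ω):
  Node 1: (V_1 - 9)/8.2 + (V_1 - 0)/12 = 0
Collecting terms: 0.2053 × V_1 = 1.098  =>  V_1 = 5.347 V
Power in each resistor, P = (ΔV)²/R:
  P_R1 = (9 - 5.347)²/8.2 = 1.628 W
  P_R2 = (5.347 - 0)²/12 = 2.382 W
P_total = P_R1 + P_R2 = 4.01 W

Final answer: 4.01 W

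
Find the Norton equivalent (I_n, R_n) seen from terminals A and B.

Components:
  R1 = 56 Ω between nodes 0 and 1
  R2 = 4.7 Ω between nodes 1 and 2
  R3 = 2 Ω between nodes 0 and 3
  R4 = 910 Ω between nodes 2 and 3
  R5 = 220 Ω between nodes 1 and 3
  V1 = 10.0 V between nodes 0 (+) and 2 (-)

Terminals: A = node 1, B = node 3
Find the Thévenin equivalent first; then I_n = V_th/R_th and R_n = R_th.
Step 1 — V_th is the open-circuit voltage V_A - V_B (nothing connected across the terminals).
Nodal analysis, taking node 2 as the 0 V reference.
Source V1 fixes V_0 = 10 V.
KCL at each unknown node (sum of currents leaving = 0; resistances in Ω):
  Node 1: (V_1 - 10)/56 + (V_1 - 0)/4.7 + (V_1 - V_3)/220 = 0
  Node 3: (V_3 - 10)/2 + (V_3 - 0)/910 + (V_3 - V_1)/220 = 0
Collecting terms (coefficients in siemens):
  0.2352·V_1 - 0.004545·V_3 = 0.1786
  0.5056·V_3 - 0.004545·V_1 = 5
Determinant D = (0.2352)(0.5056) - (-0.004545)(-0.004545) = 0.1189
V_1 = [(0.1786)(0.5056) - (-0.004545)(5)]/D = 0.9506 V
V_3 = [(0.2352)(5) - (0.1786)(-0.004545)]/D = 9.897 V
V_th = V_1 - V_3 = 0.9506 - 9.897 = -8.946 V
Step 2 — R_th: zero the source — replace V1 by a short circuit (node 2 merges into node 0) — and find the resistance seen between A (node 1) and B (node 3).
Reduce the network between node 1 (A) and node 3 (B) by series/parallel combination:
  Rp1 = R1 ‖ R2 (parallel, both between nodes 0 and 1) = 1/(1/56 + 1/4.7) = 4.336 Ω
  Rp2 = R3 ‖ R4 (parallel, both between nodes 0 and 3) = 1/(1/2 + 1/910) = 1.996 Ω
  Rs1 = Rp1 + Rp2 (series, joined only at node 0) = 4.336 + 1.996 = 6.332 Ω
  Rp3 = R5 ‖ Rs1 (parallel, both between nodes 1 and 3) = 1/(1/220 + 1/6.332) = 6.155 Ω
R_th = 6.155 Ω
I_n = V_th/R_th = -8.946/6.155 = -1.454 A, and R_n = R_th = 6.155 Ω

Final answer: I_n = -1.454 A, R_n = 6.155 Ω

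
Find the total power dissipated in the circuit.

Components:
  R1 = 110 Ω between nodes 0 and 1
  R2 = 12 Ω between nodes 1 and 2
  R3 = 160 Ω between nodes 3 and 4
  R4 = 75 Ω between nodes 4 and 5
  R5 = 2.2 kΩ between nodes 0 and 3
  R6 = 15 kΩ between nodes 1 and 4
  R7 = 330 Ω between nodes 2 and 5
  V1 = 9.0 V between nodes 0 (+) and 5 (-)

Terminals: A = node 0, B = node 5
Nodal analysis, taking node 5 as the 0 V reference.
Source V1 fixes V_0 = 9 V.
KCL at each unknown node (sum of currents leaving = 0; resistances in Ω):
  Node 1: (V_1 - 9)/110 + (V_1 - V_2)/12 + (V_1 - V_4)/15000 = 0
  Node 2: (V_2 - V_1)/12 + (V_2 - 0)/330 = 0
  Node 3: (V_3 - V_4)/160 + (V_3 - 9)/2200 = 0
  Node 4: (V_4 - V_3)/160 + (V_4 - 0)/75 + (V_4 - V_1)/15000 = 0
Collecting terms (coefficients in siemens):
  0.09249·V_1 - 0.08333·V_2 - 0.00006667·V_4 = 0.08182
  0.08636·V_2 - 0.08333·V_1 = 0
  0.006705·V_3 - 0.00625·V_4 = 0.004091
  0.01965·V_4 - 0.00006667·V_1 - 0.00625·V_3 = 0
Solving these 4 simultaneous equations (Gaussian elimination) gives:
  V_1 = 6.774 V, V_2 = 6.536 V, V_3 = 0.8978 V, V_4 = 0.3085 V
Power in each resistor, P = (ΔV)²/R:
  P_R1 = (9 - 6.774)²/110 = 0.04505 W
  P_R2 = (6.774 - 6.536)²/12 = 0.004708 W
  P_R3 = (0.8978 - 0.3085)²/160 = 0.00217 W
  P_R4 = (0.3085 - 0)²/75 = 0.001269 W
  P_R5 = (9 - 0.8978)²/2200 = 0.02984 W
  P_R6 = (6.774 - 0.3085)²/15000 = 0.002787 W
  P_R7 = (6.536 - 0)²/330 = 0.1295 W
P_total = P_R1 + P_R2 + P_R3 + P_R4 + P_R5 + P_R6 + P_R7 = 0.2153 W

Final answer: 0.2153 W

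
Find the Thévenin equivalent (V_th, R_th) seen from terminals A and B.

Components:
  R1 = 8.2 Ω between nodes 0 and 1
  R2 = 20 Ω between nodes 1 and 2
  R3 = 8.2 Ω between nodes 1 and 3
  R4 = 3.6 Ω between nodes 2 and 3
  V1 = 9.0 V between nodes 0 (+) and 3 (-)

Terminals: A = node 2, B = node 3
Step 1 — V_th is the open-circuit voltage V_A - V_B (nothing connected across the terminals).
Nodal analysis, taking node 3 as the 0 V reference.
Source V1 fixes V_0 = 9 V.
KCL at each unknown node (sum of currents leaving = 0; resistances in Ω):
  Node 1: (V_1 - 9)/8.2 + (V_1 - V_2)/20 + (V_1 - 0)/8.2 = 0
  Node 2: (V_2 - V_1)/20 + (V_2 - 0)/3.6 = 0
Collecting terms (coefficients in siemens):
  0.2939·V_1 - 0.05·V_2 = 1.098
  0.3278·V_2 - 0.05·V_1 = 0
Determinant D = (0.2939)(0.3278) - (-0.05)(-0.05) = 0.09383
V_1 = [(1.098)(0.3278) - (-0.05)(0)]/D = 3.834 V
V_2 = [(0.2939)(0) - (1.098)(-0.05)]/D = 0.5848 V
V_th = V_2 - V_3 = 0.5848 - 0 = 0.5848 V
Step 2 — R_th: zero the source — replace V1 by a short circuit (node 3 merges into node 0) — and find the resistance seen between A (node 2) and B (node 0).
Reduce the network between node 2 (A) and node 0 (B) by series/parallel combination:
  Rp1 = R1 ‖ R3 (parallel, both between nodes 0 and 1) = 1/(1/8.2 + 1/8.2) = 4.1 Ω
  Rs1 = R2 + Rp1 (series, joined only at node 1) = 20 + 4.1 = 24.1 Ω
  Rp2 = R4 ‖ Rs1 (parallel, both between nodes 0 and 2) = 1/(1/3.6 + 1/24.1) = 3.132 Ω
R_th = 3.132 Ω

Final answer: V_th = 0.5848 V, R_th = 3.132 Ω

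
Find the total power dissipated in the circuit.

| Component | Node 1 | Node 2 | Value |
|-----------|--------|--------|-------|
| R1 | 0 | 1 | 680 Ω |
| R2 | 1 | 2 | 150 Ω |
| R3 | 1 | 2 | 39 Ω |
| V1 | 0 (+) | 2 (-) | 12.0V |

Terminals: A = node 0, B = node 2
Nodal analysis, taking node 2 as the 0 V reference.
Source V1 fixes V_0 = 12 V.
KCL at each unknown node (sum of currents leaving = 0; resistances in Ω):
  Node 1: (V_1 - 12)/680 + (V_1 - 0)/150 + (V_1 - 0)/39 = 0
Collecting terms: 0.03378 × V_1 = 0.01765  =>  V_1 = 0.5224 V
Power in each resistor, P = (ΔV)²/R:
  P_R1 = (12 - 0.5224)²/680 = 0.1937 W
  P_R2 = (0.5224 - 0)²/150 = 0.00182 W
  P_R3 = (0.5224 - 0)²/39 = 0.006999 W
P_total = P_R1 + P_R2 + P_R3 = 0.2025 W

Final answer: 0.2025 W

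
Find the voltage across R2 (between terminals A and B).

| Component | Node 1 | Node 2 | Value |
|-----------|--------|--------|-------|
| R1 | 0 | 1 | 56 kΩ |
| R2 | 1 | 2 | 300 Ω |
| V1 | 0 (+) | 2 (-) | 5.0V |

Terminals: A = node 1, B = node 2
R1 and R2 are in series across V1 (node 0 → node 1 → node 2), and the output A–B is taken across R2, so this is a voltage divider.
Series current: I = V1/(R1 + R2) = 5/(56000 + 300) = 5/56300 = 0.00008881 A
V_R2 = I × R2 = V1 × R2/(R1 + R2) = 5 × 300/56300 = 0.02664 V

Final answer: 0.02664 V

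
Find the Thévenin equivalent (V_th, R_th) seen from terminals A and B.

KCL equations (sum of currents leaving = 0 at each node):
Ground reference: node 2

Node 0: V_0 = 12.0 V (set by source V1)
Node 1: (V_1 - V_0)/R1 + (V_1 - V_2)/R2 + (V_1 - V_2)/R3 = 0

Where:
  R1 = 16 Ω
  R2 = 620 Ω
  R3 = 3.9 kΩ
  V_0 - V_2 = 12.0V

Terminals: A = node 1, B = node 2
Step 1 — V_th is the open-circuit voltage V_A - V_B (nothing connected across the terminals).
Nodal analysis, taking node 2 as the 0 V reference.
Source V1 fixes V_0 = 12 V.
KCL at each unknown node (sum of currents leaving = 0; resistances in Ω):
  Node 1: (V_1 - 12)/16 + (V_1 - 0)/620 + (V_1 - 0)/3900 = 0
Collecting terms: 0.06437 × V_1 = 0.75  =>  V_1 = 11.65 V
V_th = V_1 - V_2 = 11.65 - 0 = 11.65 V
Step 2 — R_th: zero the source — replace V1 by a short circuit (node 2 merges into node 0) — and find the resistance seen between A (node 1) and B (node 0).
Reduce the network between node 1 (A) and node 0 (B) by series/parallel combination:
  Rp1 = R1 ‖ R2 ‖ R3 (parallel, all between nodes 0 and 1) = 1/(1/16 + 1/620 + 1/3900) = 15.54 Ω
R_th = 15.54 Ω

Final answer: V_th = 11.65 V, R_th = 15.54 Ω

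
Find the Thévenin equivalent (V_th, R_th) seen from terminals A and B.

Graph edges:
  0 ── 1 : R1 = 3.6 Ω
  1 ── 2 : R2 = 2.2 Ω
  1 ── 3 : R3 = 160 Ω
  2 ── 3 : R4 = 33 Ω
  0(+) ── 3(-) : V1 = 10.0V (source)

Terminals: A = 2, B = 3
Step 1 — V_th is the open-circuit voltage V_A - V_B (nothing connected across the terminals).
Nodal analysis, taking node 3 as the 0 V reference.
Source V1 fixes V_0 = 10 V.
KCL at each unknown node (sum of currents leaving = 0; resistances in Ω):
  Node 1: (V_1 - 10)/3.6 + (V_1 - V_2)/2.2 + (V_1 - 0)/160 = 0
  Node 2: (V_2 - V_1)/2.2 + (V_2 - 0)/33 = 0
Collecting terms (coefficients in siemens):
  0.7386·V_1 - 0.4545·V_2 = 2.778
  0.4848·V_2 - 0.4545·V_1 = 0
Determinant D = (0.7386)(0.4848) - (-0.4545)(-0.4545) = 0.1515
V_1 = [(2.778)(0.4848) - (-0.4545)(0)]/D = 8.891 V
V_2 = [(0.7386)(0) - (2.778)(-0.4545)]/D = 8.335 V
V_th = V_2 - V_3 = 8.335 - 0 = 8.335 V
Step 2 — R_th: zero the source — replace V1 by a short circuit (node 3 merges into node 0) — and find the resistance seen between A (node 2) and B (node 0).
Reduce the network between node 2 (A) and node 0 (B) by series/parallel combination:
  Rp1 = R1 ‖ R3 (parallel, both between nodes 0 and 1) = 1/(1/3.6 + 1/160) = 3.521 Ω
  Rs1 = R2 + Rp1 (series, joined only at node 1) = 2.2 + 3.521 = 5.721 Ω
  Rp2 = R4 ‖ Rs1 (parallel, both between nodes 0 and 2) = 1/(1/33 + 1/5.721) = 4.876 Ω
R_th = 4.876 Ω

Final answer: V_th = 8.335 V, R_th = 4.876 Ω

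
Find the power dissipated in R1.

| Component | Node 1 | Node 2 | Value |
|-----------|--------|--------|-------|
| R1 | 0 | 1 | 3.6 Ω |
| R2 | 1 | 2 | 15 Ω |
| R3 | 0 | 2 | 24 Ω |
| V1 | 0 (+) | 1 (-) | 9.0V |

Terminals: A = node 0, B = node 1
Nodal analysis, taking node 1 as the 0 V reference.
Source V1 fixes V_0 = 9 V.
KCL at each unknown node (sum of currents leaving = 0; resistances in Ω):
  Node 2: (V_2 - 0)/15 + (V_2 - 9)/24 = 0
Collecting terms: 0.1083 × V_2 = 0.375  =>  V_2 = 3.462 V
I_R1 = (V_0 - V_1)/R1 = (9 - 0)/3.6 = 2.5 A
P_R1 = I_R1² × R1 = (2.5)² × 3.6 = 22.5 W

Final answer: 22.5 W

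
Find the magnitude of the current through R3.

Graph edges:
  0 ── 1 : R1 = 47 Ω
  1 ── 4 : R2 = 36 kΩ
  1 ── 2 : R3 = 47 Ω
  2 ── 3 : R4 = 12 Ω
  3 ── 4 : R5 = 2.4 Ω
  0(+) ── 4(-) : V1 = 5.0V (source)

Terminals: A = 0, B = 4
Nodal analysis, taking node 4 as the 0 V reference.
Source V1 fixes V_0 = 5 V.
KCL at each unknown node (sum of currents leaving = 0; resistances in Ω):
  Node 1: (V_1 - 5)/47 + (V_1 - 0)/36000 + (V_1 - V_2)/47 = 0
  Node 2: (V_2 - V_1)/47 + (V_2 - V_3)/12 = 0
  Node 3: (V_3 - V_2)/12 + (V_3 - 0)/2.4 = 0
Collecting terms (coefficients in siemens):
  0.04258·V_1 - 0.02128·V_2 = 0.1064
  0.1046·V_2 - 0.02128·V_1 - 0.08333·V_3 = 0
  0.5·V_3 - 0.08333·V_2 = 0
Solving these 3 simultaneous equations (Gaussian elimination) gives:
  V_1 = 2.83 V, V_2 = 0.6637 V, V_3 = 0.1106 V
I_R3 = (V_1 - V_2)/R3 = (2.83 - 0.6637)/47 = 0.04609 A
|I_R3| = 0.04609 A

Final answer: |I_R3| = 0.04609 A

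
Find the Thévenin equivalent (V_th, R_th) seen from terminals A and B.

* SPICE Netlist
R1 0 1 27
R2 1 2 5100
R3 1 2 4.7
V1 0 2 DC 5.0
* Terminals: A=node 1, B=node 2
Step 1 — V_th is the open-circuit voltage V_A - V_B (nothing connected across the terminals).
Nodal analysis, taking node 2 as the 0 V reference.
Source V1 fixes V_0 = 5 V.
KCL at each unknown node (sum of currents leaving = 0; resistances in Ω):
  Node 1: (V_1 - 5)/27 + (V_1 - 0)/5100 + (V_1 - 0)/4.7 = 0
Collecting terms: 0.25 × V_1 = 0.1852  =>  V_1 = 0.7407 V
V_th = V_1 - V_2 = 0.7407 - 0 = 0.7407 V
Step 2 — R_th: zero the source — replace V1 by a short circuit (node 2 merges into node 0) — and find the resistance seen between A (node 1) and B (node 0).
Reduce the network between node 1 (A) and node 0 (B) by series/parallel combination:
  Rp1 = R1 ‖ R2 ‖ R3 (parallel, all between nodes 0 and 1) = 1/(1/27 + 1/5100 + 1/4.7) = 4 Ω
R_th = 4 Ω

Final answer: V_th = 0.7407 V, R_th = 4 Ω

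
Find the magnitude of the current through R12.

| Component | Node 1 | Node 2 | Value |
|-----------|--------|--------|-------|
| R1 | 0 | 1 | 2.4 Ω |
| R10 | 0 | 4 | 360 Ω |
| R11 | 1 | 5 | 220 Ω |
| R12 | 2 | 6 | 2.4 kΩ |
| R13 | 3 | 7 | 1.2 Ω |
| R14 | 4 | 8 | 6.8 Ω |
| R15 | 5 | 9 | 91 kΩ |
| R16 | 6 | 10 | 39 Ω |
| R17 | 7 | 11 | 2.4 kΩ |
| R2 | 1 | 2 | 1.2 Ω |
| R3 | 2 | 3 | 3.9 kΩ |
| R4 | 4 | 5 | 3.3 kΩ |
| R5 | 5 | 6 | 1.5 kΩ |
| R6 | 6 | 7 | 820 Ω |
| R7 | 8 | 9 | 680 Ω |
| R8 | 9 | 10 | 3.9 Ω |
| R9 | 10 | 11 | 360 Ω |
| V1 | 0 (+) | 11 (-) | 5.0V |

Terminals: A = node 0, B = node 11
Nodal analysis, taking node 11 as the 0 V reference.
Source V1 fixes V_0 = 5 V.
KCL at each unknown node (sum of currents leaving = 0; resistances in Ω):
  Node 1: (V_1 - 5)/2.4 + (V_1 - V_2)/1.2 + (V_1 - V_5)/220 = 0
  Node 2: (V_2 - V_1)/1.2 + (V_2 - V_3)/3900 + (V_2 - V_6)/2400 = 0
  Node 3: (V_3 - V_2)/3900 + (V_3 - V_7)/1.2 = 0
  Node 4: (V_4 - V_5)/3300 + (V_4 - 5)/360 + (V_4 - V_8)/6.8 = 0
  Node 5: (V_5 - V_4)/3300 + (V_5 - V_6)/1500 + (V_5 - V_1)/220 + (V_5 - V_9)/91000 = 0
  Node 6: (V_6 - V_5)/1500 + (V_6 - V_7)/820 + (V_6 - V_2)/2400 + (V_6 - V_10)/39 = 0
  Node 7: (V_7 - V_6)/820 + (V_7 - V_3)/1.2 + (V_7 - 0)/2400 = 0
  Node 8: (V_8 - V_9)/680 + (V_8 - V_4)/6.8 = 0
  Node 9: (V_9 - V_8)/680 + (V_9 - V_10)/3.9 + (V_9 - V_5)/91000 = 0
  Node 10: (V_10 - V_9)/3.9 + (V_10 - 0)/360 + (V_10 - V_6)/39 = 0
Collecting terms (coefficients in siemens):
  1.255·V_1 - 0.8333·V_2 - 0.004545·V_5 = 2.083
  0.834·V_2 - 0.8333·V_1 - 0.0002564·V_3 - 0.0004167·V_6 = 0
  0.8336·V_3 - 0.0002564·V_2 - 0.8333·V_7 = 0
  0.1501·V_4 - 0.000303·V_5 - 0.1471·V_8 = 0.01389
  0.005526·V_5 - 0.004545·V_1 - 0.000303·V_4 - 0.0006667·V_6 - 0.00001099·V_9 = 0
  0.02794·V_6 - 0.0004167·V_2 - 0.0006667·V_5 - 0.00122·V_7 - 0.02564·V_10 = 0
  0.835·V_7 - 0.8333·V_3 - 0.00122·V_6 = 0
  0.1485·V_8 - 0.1471·V_4 - 0.001471·V_9 = 0
  0.2579·V_9 - 0.00001099·V_5 - 0.001471·V_8 - 0.2564·V_10 = 0
  0.2848·V_10 - 0.02564·V_6 - 0.2564·V_9 = 0
Solving these 10 simultaneous equations (Gaussian elimination) gives:
  V_1 = 4.991 V, V_2 = 4.989 V, V_3 = 2.052 V, V_4 = 4.023 V
  V_5 = 4.587 V, V_6 = 2.135 V, V_7 = 2.052 V, V_8 = 4.003 V
  V_9 = 2.04 V, V_10 = 2.029 V
I_R12 = (V_2 - V_6)/R12 = (4.989 - 2.135)/2400 = 0.001189 A
|I_R12| = 0.001189 A

Final answer: |I_R12| = 0.001189 A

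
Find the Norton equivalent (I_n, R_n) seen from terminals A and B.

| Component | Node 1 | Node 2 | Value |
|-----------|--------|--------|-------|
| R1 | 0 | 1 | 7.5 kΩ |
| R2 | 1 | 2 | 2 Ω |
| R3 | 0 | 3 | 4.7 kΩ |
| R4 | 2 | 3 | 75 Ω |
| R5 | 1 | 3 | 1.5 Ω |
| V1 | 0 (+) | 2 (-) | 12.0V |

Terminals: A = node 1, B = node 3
Find the Thévenin equivalent first; then I_n = V_th/R_th and R_n = R_th.
Step 1 — V_th is the open-circuit voltage V_A - V_B (nothing connected across the terminals).
Nodal analysis, taking node 2 as the 0 V reference.
Source V1 fixes V_0 = 12 V.
KCL at each unknown node (sum of currents leaving = 0; resistances in Ω):
  Node 1: (V_1 - 12)/7500 + (V_1 - 0)/2 + (V_1 - V_3)/1.5 = 0
  Node 3: (V_3 - 12)/4700 + (V_3 - 0)/75 + (V_3 - V_1)/1.5 = 0
Collecting terms (coefficients in siemens):
  1.167·V_1 - 0.6667·V_3 = 0.0016
  0.6802·V_3 - 0.6667·V_1 = 0.002553
Determinant D = (1.167)(0.6802) - (-0.6667)(-0.6667) = 0.3492
V_1 = [(0.0016)(0.6802) - (-0.6667)(0.002553)]/D = 0.00799 V
V_3 = [(1.167)(0.002553) - (0.0016)(-0.6667)]/D = 0.01158 V
V_th = V_1 - V_3 = 0.00799 - 0.01158 = -0.003594 V
Step 2 — R_th: zero the source — replace V1 by a short circuit (node 2 merges into node 0) — and find the resistance seen between A (node 1) and B (node 3).
Reduce the network between node 1 (A) and node 3 (B) by series/parallel combination:
  Rp1 = R1 ‖ R2 (parallel, both between nodes 0 and 1) = 1/(1/7500 + 1/2) = 1.999 Ω
  Rp2 = R3 ‖ R4 (parallel, both between nodes 0 and 3) = 1/(1/4700 + 1/75) = 73.82 Ω
  Rs1 = Rp1 + Rp2 (series, joined only at node 0) = 1.999 + 73.82 = 75.82 Ω
  Rp3 = R5 ‖ Rs1 (parallel, both between nodes 1 and 3) = 1/(1/1.5 + 1/75.82) = 1.471 Ω
R_th = 1.471 Ω
I_n = V_th/R_th = -0.003594/1.471 = -0.002444 A, and R_n = R_th = 1.471 Ω

Final answer: I_n = -0.002444 A, R_n = 1.471 Ω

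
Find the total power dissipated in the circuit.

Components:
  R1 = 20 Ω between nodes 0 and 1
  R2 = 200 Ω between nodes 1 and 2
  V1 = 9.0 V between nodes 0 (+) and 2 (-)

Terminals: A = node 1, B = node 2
Nodal analysis, taking node 2 as the 0 V reference.
Source V1 fixes V_0 = 9 V.
KCL at each unknown node (sum of currents leaving = 0; resistances in Ω):
  Node 1: (V_1 - 9)/20 + (V_1 - 0)/200 = 0
Collecting terms: 0.055 × V_1 = 0.45  =>  V_1 = 8.182 V
Power in each resistor, P = (ΔV)²/R:
  P_R1 = (9 - 8.182)²/20 = 0.03347 W
  P_R2 = (8.182 - 0)²/200 = 0.3347 W
P_total = P_R1 + P_R2 = 0.3682 W

Final answer: 0.3682 W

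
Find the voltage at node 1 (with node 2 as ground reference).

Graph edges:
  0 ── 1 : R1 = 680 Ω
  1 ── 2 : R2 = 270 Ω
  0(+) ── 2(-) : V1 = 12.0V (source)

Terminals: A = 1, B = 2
Nodal analysis, taking node 2 as the 0 V reference.
Source V1 fixes V_0 = 12 V.
KCL at each unknown node (sum of currents leaving = 0; resistances in Ω):
  Node 1: (V_1 - 12)/680 + (V_1 - 0)/270 = 0
Collecting terms: 0.005174 × V_1 = 0.01765  =>  V_1 = 3.411 V
The requested potential is V_1 = 3.411 V.

Final answer: V_1 = 3.411 V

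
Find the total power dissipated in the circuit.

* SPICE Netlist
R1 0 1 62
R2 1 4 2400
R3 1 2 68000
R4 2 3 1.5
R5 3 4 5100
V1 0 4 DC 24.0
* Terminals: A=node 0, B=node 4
Nodal analysis, taking node 4 as the 0 V reference.
Source V1 fixes V_0 = 24 V.
KCL at each unknown node (sum of currents leaving = 0; resistances in Ω):
  Node 1: (V_1 - 24)/62 + (V_1 - 0)/2400 + (V_1 - V_2)/68000 = 0
  Node 2: (V_2 - V_1)/68000 + (V_2 - V_3)/1.5 = 0
  Node 3: (V_3 - V_2)/1.5 + (V_3 - 0)/5100 = 0
Collecting terms (coefficients in siemens):
  0.01656·V_1 - 0.00001471·V_2 = 0.3871
  0.6667·V_2 - 0.00001471·V_1 - 0.6667·V_3 = 0
  0.6669·V_3 - 0.6667·V_2 = 0
Solving these 3 simultaneous equations (Gaussian elimination) gives:
  V_1 = 23.38 V, V_2 = 1.631 V, V_3 = 1.631 V
Power in each resistor, P = (ΔV)²/R:
  P_R1 = (24 - 23.38)²/62 = 0.006274 W
  P_R2 = (23.38 - 0)²/2400 = 0.2277 W
  P_R3 = (23.38 - 1.631)²/68000 = 0.006954 W
  P_R4 = (1.631 - 1.631)²/1.5 = 0.0000001534 W
  P_R5 = (1.631 - 0)²/5100 = 0.0005215 W
P_total = P_R1 + P_R2 + P_R3 + P_R4 + P_R5 = 0.2414 W

Final answer: 0.2414 W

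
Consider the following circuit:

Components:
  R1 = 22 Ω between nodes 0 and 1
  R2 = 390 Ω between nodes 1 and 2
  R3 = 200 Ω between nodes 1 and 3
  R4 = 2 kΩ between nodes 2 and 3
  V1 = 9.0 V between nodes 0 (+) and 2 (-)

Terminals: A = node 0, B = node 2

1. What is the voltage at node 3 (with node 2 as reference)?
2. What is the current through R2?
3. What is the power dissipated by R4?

Nodal analysis, taking node 2 as the 0 V reference.
Source V1 fixes V_0 = 9 V.
KCL at each unknown node (sum of currents leaving = 0; resistances in Ω):
  Node 1: (V_1 - 9)/22 + (V_1 - 0)/390 + (V_1 - V_3)/200 = 0
  Node 3: (V_3 - V_1)/200 + (V_3 - 0)/2000 = 0
Collecting terms (coefficients in siemens):
  0.05302·V_1 - 0.005·V_3 = 0.4091
  0.0055·V_3 - 0.005·V_1 = 0
Determinant D = (0.05302)(0.0055) - (-0.005)(-0.005) = 0.0002666
V_1 = [(0.4091)(0.0055) - (-0.005)(0)]/D = 8.44 V
V_3 = [(0.05302)(0) - (0.4091)(-0.005)]/D = 7.672 V
Part 1:
  Read off the nodal solution: V_3 = 7.672 V
Part 2:
  I_R2 = (V_1 - V_2)/R2 = (8.44 - 0)/390 = 0.02164 A
  Magnitude: I_R2 = 0.02164 A
Part 3:
  I_R4 = (V_2 - V_3)/R4 = (0 - 7.672)/2000 = -0.003836 A
  P_R4 = I_R4² × R4 = (-0.003836)² × 2000 = 0.02943 W

Final answers:
1. V_3 = 7.672 V
2. I_R2 = 0.02164 A
3. P_R4 = 0.02943 W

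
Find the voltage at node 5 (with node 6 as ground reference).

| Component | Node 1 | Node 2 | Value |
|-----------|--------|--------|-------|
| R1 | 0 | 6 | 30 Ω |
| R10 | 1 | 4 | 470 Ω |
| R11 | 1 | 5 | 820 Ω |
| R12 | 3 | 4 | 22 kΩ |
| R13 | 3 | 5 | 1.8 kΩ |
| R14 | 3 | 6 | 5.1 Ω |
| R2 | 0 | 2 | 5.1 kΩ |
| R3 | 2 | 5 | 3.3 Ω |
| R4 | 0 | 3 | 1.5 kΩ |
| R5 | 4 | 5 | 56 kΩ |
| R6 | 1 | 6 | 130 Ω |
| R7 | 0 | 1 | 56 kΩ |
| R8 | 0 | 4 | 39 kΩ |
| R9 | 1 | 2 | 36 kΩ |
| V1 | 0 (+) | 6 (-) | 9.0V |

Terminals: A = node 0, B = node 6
Nodal analysis, taking node 6 as the 0 V reference.
Source V1 fixes V_0 = 9 V.
KCL at each unknown node (sum of currents leaving = 0; resistances in Ω):
  Node 1: (V_1 - 0)/130 + (V_1 - 9)/56000 + (V_1 - V_2)/36000 + (V_1 - V_4)/470 + (V_1 - V_5)/820 = 0
  Node 2: (V_2 - 9)/5100 + (V_2 - V_5)/3.3 + (V_2 - V_1)/36000 = 0
  Node 3: (V_3 - 9)/1500 + (V_3 - V_4)/22000 + (V_3 - V_5)/1800 + (V_3 - 0)/5.1 = 0
  Node 4: (V_4 - V_5)/56000 + (V_4 - 9)/39000 + (V_4 - V_1)/470 + (V_4 - V_3)/22000 = 0
  Node 5: (V_5 - V_2)/3.3 + (V_5 - V_4)/56000 + (V_5 - V_1)/820 + (V_5 - V_3)/1800 = 0
Collecting terms (coefficients in siemens):
  0.01109·V_1 - 0.00002778·V_2 - 0.002128·V_4 - 0.00122·V_5 = 0.0001607
  0.3033·V_2 - 0.00002778·V_1 - 0.303·V_5 = 0.001765
  0.1973·V_3 - 0.00004545·V_4 - 0.0005556·V_5 = 0.006
  0.002217·V_4 - 0.002128·V_1 - 0.00004545·V_3 - 0.00001786·V_5 = 0.0002308
  0.3048·V_5 - 0.00122·V_1 - 0.303·V_2 - 0.0005556·V_3 - 0.00001786·V_4 = 0
Solving these 5 simultaneous equations (Gaussian elimination) gives:
  V_1 = 0.1821 V, V_2 = 1.004 V, V_3 = 0.03328 V, V_4 = 0.2876 V
  V_5 = 0.9988 V
The requested potential is V_5 = 0.9988 V.

Final answer: V_5 = 0.9988 V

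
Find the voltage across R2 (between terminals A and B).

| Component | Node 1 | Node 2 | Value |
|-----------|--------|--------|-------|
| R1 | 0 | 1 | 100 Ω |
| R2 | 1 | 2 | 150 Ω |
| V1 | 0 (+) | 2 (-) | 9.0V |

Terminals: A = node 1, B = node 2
R1 and R2 are in series across V1 (node 0 → node 1 → node 2), and the output A–B is taken across R2, so this is a voltage divider.
Series current: I = V1/(R1 + R2) = 9/(100 + 150) = 9/250 = 0.036 A
V_R2 = I × R2 = V1 × R2/(R1 + R2) = 9 × 150/250 = 5.4 V

Final answer: 5.4 V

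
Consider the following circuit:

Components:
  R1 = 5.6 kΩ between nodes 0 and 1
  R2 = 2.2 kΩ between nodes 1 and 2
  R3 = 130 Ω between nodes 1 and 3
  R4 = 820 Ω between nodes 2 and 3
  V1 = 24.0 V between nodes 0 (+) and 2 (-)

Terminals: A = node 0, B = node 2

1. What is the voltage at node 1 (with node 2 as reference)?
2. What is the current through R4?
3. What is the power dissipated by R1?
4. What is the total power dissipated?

Nodal analysis, taking node 2 as the 0 V reference.
Source V1 fixes V_0 = 24 V.
KCL at each unknown node (sum of currents leaving = 0; resistances in Ω):
  Node 1: (V_1 - 24)/5600 + (V_1 - 0)/2200 + (V_1 - V_3)/130 = 0
  Node 3: (V_3 - V_1)/130 + (V_3 - 0)/820 = 0
Collecting terms (coefficients in siemens):
  0.008325·V_1 - 0.007692·V_3 = 0.004286
  0.008912·V_3 - 0.007692·V_1 = 0
Determinant D = (0.008325)(0.008912) - (-0.007692)(-0.007692) = 0.00001502
V_1 = [(0.004286)(0.008912) - (-0.007692)(0)]/D = 2.542 V
V_3 = [(0.008325)(0) - (0.004286)(-0.007692)]/D = 2.194 V
Part 1:
  Read off the nodal solution: V_1 = 2.542 V
Part 2:
  I_R4 = (V_2 - V_3)/R4 = (0 - 2.194)/820 = -0.002676 A
  Magnitude: I_R4 = 0.002676 A
Part 3:
  I_R1 = (V_0 - V_1)/R1 = (24 - 2.542)/5600 = 0.003832 A
  P_R1 = I_R1² × R1 = (0.003832)² × 5600 = 0.08222 W
Part 4:
  Power in each resistor, P = (ΔV)²/R:
    P_R1 = (24 - 2.542)²/5600 = 0.08222 W
    P_R2 = (2.542 - 0)²/2200 = 0.002938 W
    P_R3 = (2.542 - 2.194)²/130 = 0.000931 W
    P_R4 = (0 - 2.194)²/820 = 0.005873 W
  P_total = P_R1 + P_R2 + P_R3 + P_R4 = 0.09196 W

Final answers:
1. V_1 = 2.542 V
2. I_R4 = 0.002676 A
3. P_R1 = 0.08222 W
4. P_total = 0.09196 W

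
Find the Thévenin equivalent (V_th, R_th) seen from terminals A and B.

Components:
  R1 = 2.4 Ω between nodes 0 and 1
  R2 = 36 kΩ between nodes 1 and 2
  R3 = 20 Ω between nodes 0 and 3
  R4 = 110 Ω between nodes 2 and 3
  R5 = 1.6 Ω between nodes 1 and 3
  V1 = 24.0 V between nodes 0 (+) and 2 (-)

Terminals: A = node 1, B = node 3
Step 1 — V_th is the open-circuit voltage V_A - V_B (nothing connected across the terminals).
Nodal analysis, taking node 2 as the 0 V reference.
Source V1 fixes V_0 = 24 V.
KCL at each unknown node (sum of currents leaving = 0; resistances in Ω):
  Node 1: (V_1 - 24)/2.4 + (V_1 - 0)/36000 + (V_1 - V_3)/1.6 = 0
  Node 3: (V_3 - 24)/20 + (V_3 - 0)/110 + (V_3 - V_1)/1.6 = 0
Collecting terms (coefficients in siemens):
  1.042·V_1 - 0.625·V_3 = 10
  0.6841·V_3 - 0.625·V_1 = 1.2
Determinant D = (1.042)(0.6841) - (-0.625)(-0.625) = 0.322
V_1 = [(10)(0.6841) - (-0.625)(1.2)]/D = 23.58 V
V_3 = [(1.042)(1.2) - (10)(-0.625)]/D = 23.29 V
V_th = V_1 - V_3 = 23.58 - 23.29 = 0.2822 V
Step 2 — R_th: zero the source — replace V1 by a short circuit (node 2 merges into node 0) — and find the resistance seen between A (node 1) and B (node 3).
Reduce the network between node 1 (A) and node 3 (B) by series/parallel combination:
  Rp1 = R1 ‖ R2 (parallel, both between nodes 0 and 1) = 1/(1/2.4 + 1/36000) = 2.4 Ω
  Rp2 = R3 ‖ R4 (parallel, both between nodes 0 and 3) = 1/(1/20 + 1/110) = 16.92 Ω
  Rs1 = Rp1 + Rp2 (series, joined only at node 0) = 2.4 + 16.92 = 19.32 Ω
  Rp3 = R5 ‖ Rs1 (parallel, both between nodes 1 and 3) = 1/(1/1.6 + 1/19.32) = 1.478 Ω
R_th = 1.478 Ω

Final answer: V_th = 0.2822 V, R_th = 1.478 Ω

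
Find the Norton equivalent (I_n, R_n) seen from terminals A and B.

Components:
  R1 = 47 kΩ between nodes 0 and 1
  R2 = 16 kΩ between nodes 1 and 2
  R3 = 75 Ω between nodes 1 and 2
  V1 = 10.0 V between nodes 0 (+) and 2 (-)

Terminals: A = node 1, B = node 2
Find the Thévenin equivalent first; then I_n = V_th/R_th and R_n = R_th.
Step 1 — V_th is the open-circuit voltage V_A - V_B (nothing connected across the terminals).
Nodal analysis, taking node 2 as the 0 V reference.
Source V1 fixes V_0 = 10 V.
KCL at each unknown node (sum of currents leaving = 0; resistances in Ω):
  Node 1: (V_1 - 10)/47000 + (V_1 - 0)/16000 + (V_1 - 0)/75 = 0
Collecting terms: 0.01342 × V_1 = 0.0002128  =>  V_1 = 0.01586 V
V_th = V_1 - V_2 = 0.01586 - 0 = 0.01586 V
Step 2 — R_th: zero the source — replace V1 by a short circuit (node 2 merges into node 0) — and find the resistance seen between A (node 1) and B (node 0).
Reduce the network between node 1 (A) and node 0 (B) by series/parallel combination:
  Rp1 = R1 ‖ R2 ‖ R3 (parallel, all between nodes 0 and 1) = 1/(1/47000 + 1/16000 + 1/75) = 74.53 Ω
R_th = 74.53 Ω
I_n = V_th/R_th = 0.01586/74.53 = 0.0002128 A, and R_n = R_th = 74.53 Ω

Final answer: I_n = 0.0002128 A, R_n = 74.53 Ω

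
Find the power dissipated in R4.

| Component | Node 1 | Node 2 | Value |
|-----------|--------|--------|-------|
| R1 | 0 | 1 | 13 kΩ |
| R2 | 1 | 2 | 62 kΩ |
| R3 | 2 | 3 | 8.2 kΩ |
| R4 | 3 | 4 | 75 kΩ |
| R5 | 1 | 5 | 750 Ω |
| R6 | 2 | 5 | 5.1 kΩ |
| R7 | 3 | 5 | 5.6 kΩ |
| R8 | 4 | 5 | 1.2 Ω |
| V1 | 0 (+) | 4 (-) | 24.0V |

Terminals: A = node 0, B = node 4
Nodal analysis, taking node 4 as the 0 V reference.
Source V1 fixes V_0 = 24 V.
KCL at each unknown node (sum of currents leaving = 0; resistances in Ω):
  Node 1: (V_1 - 24)/13000 + (V_1 - V_2)/62000 + (V_1 - V_5)/750 = 0
  Node 2: (V_2 - V_1)/62000 + (V_2 - V_3)/8200 + (V_2 - V_5)/5100 = 0
  Node 3: (V_3 - V_2)/8200 + (V_3 - 0)/75000 + (V_3 - V_5)/5600 = 0
  Node 5: (V_5 - V_1)/750 + (V_5 - V_2)/5100 + (V_5 - V_3)/5600 + (V_5 - 0)/1.2 = 0
Collecting terms (coefficients in siemens):
  0.001426·V_1 - 0.00001613·V_2 - 0.001333·V_5 = 0.001846
  0.0003342·V_2 - 0.00001613·V_1 - 0.000122·V_3 - 0.0001961·V_5 = 0
  0.0003139·V_3 - 0.000122·V_2 - 0.0001786·V_5 = 0
  0.835·V_5 - 0.001333·V_1 - 0.0001961·V_2 - 0.0001786·V_3 = 0
Solving these 4 simultaneous equations (Gaussian elimination) gives:
  V_1 = 1.297 V, V_2 = 0.07489 V, V_3 = 0.03029 V, V_5 = 0.002095 V
I_R4 = (V_3 - V_4)/R4 = (0.03029 - 0)/75000 = 0.0000004039 A
P_R4 = I_R4² × R4 = (0.0000004039)² × 75000 = 0.00000001223 W

Final answer: 1.223e-08 W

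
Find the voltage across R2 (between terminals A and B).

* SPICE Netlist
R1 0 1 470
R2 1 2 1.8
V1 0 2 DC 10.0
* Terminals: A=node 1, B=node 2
R1 and R2 are in series across V1 (node 0 → node 1 → node 2), and the output A–B is taken across R2, so this is a voltage divider.
Series current: I = V1/(R1 + R2) = 10/(470 + 1.8) = 10/471.8 = 0.0212 A
V_R2 = I × R2 = V1 × R2/(R1 + R2) = 10 × 1.8/471.8 = 0.03815 V

Final answer: 0.03815 V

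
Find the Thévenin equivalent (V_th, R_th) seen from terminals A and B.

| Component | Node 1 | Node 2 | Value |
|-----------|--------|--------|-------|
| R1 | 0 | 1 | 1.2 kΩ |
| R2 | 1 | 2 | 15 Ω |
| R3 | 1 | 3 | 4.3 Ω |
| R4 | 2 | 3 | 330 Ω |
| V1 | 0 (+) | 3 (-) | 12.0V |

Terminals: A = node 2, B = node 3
Step 1 — V_th is the open-circuit voltage V_A - V_B (nothing connected across the terminals).
Nodal analysis, taking node 3 as the 0 V reference.
Source V1 fixes V_0 = 12 V.
KCL at each unknown node (sum of currents leaving = 0; resistances in Ω):
  Node 1: (V_1 - 12)/1200 + (V_1 - V_2)/15 + (V_1 - 0)/4.3 = 0
  Node 2: (V_2 - V_1)/15 + (V_2 - 0)/330 = 0
Collecting terms (coefficients in siemens):
  0.3001·V_1 - 0.06667·V_2 = 0.01
  0.0697·V_2 - 0.06667·V_1 = 0
Determinant D = (0.3001)(0.0697) - (-0.06667)(-0.06667) = 0.01647
V_1 = [(0.01)(0.0697) - (-0.06667)(0)]/D = 0.04232 V
V_2 = [(0.3001)(0) - (0.01)(-0.06667)]/D = 0.04048 V
V_th = V_2 - V_3 = 0.04048 - 0 = 0.04048 V
Step 2 — R_th: zero the source — replace V1 by a short circuit (node 3 merges into node 0) — and find the resistance seen between A (node 2) and B (node 0).
Reduce the network between node 2 (A) and node 0 (B) by series/parallel combination:
  Rp1 = R1 ‖ R3 (parallel, both between nodes 0 and 1) = 1/(1/1200 + 1/4.3) = 4.285 Ω
  Rs1 = R2 + Rp1 (series, joined only at node 1) = 15 + 4.285 = 19.28 Ω
  Rp2 = R4 ‖ Rs1 (parallel, both between nodes 0 and 2) = 1/(1/330 + 1/19.28) = 18.22 Ω
R_th = 18.22 Ω

Final answer: V_th = 0.04048 V, R_th = 18.22 Ω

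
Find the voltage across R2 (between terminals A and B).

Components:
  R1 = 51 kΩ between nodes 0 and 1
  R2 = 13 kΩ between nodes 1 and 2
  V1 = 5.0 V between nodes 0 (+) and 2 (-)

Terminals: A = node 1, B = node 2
R1 and R2 are in series across V1 (node 0 → node 1 → node 2), and the output A–B is taken across R2, so this is a voltage divider.
Series current: I = V1/(R1 + R2) = 5/(51000 + 13000) = 5/64000 = 0.00007813 A
V_R2 = I × R2 = V1 × R2/(R1 + R2) = 5 × 13000/64000 = 1.016 V

Final answer: 1.016 V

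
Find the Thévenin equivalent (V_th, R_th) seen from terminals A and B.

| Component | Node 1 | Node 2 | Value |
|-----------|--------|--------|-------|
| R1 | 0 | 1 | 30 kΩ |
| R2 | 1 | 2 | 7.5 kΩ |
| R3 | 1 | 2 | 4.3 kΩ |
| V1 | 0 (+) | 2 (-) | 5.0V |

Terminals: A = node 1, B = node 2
Step 1 — V_th is the open-circuit voltage V_A - V_B (nothing connected across the terminals).
Nodal analysis, taking node 2 as the 0 V reference.
Source V1 fixes V_0 = 5 V.
KCL at each unknown node (sum of currents leaving = 0; resistances in Ω):
  Node 1: (V_1 - 5)/30000 + (V_1 - 0)/7500 + (V_1 - 0)/4300 = 0
Collecting terms: 0.0003992 × V_1 = 0.0001667  =>  V_1 = 0.4175 V
V_th = V_1 - V_2 = 0.4175 - 0 = 0.4175 V
Step 2 — R_th: zero the source — replace V1 by a short circuit (node 2 merges into node 0) — and find the resistance seen between A (node 1) and B (node 0).
Reduce the network between node 1 (A) and node 0 (B) by series/parallel combination:
  Rp1 = R1 ‖ R2 ‖ R3 (parallel, all between nodes 0 and 1) = 1/(1/30000 + 1/7500 + 1/4300) = 2505 Ω
R_th = 2.505 kΩ

Final answer: V_th = 0.4175 V, R_th = 2.505 kΩ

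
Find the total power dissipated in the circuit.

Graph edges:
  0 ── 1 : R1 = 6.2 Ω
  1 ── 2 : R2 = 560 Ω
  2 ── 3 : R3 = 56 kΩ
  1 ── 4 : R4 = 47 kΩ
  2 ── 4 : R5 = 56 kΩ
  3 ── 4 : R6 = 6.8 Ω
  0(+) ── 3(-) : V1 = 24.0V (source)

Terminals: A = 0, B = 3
Nodal analysis, taking node 3 as the 0 V reference.
Source V1 fixes V_0 = 24 V.
KCL at each unknown node (sum of currents leaving = 0; resistances in Ω):
  Node 1: (V_1 - 24)/6.2 + (V_1 - V_2)/560 + (V_1 - V_4)/47000 = 0
  Node 2: (V_2 - V_1)/560 + (V_2 - 0)/56000 + (V_2 - V_4)/56000 = 0
  Node 4: (V_4 - V_1)/47000 + (V_4 - V_2)/56000 + (V_4 - 0)/6.8 = 0
Collecting terms (coefficients in siemens):
  0.1631·V_1 - 0.001786·V_2 - 0.00002128·V_4 = 3.871
  0.001821·V_2 - 0.001786·V_1 - 0.00001786·V_4 = 0
  0.1471·V_4 - 0.00002128·V_1 - 0.00001786·V_2 = 0
Solving these 3 simultaneous equations (Gaussian elimination) gives:
  V_1 = 23.99 V, V_2 = 23.52 V, V_4 = 0.006326 V
Power in each resistor, P = (ΔV)²/R:
  P_R1 = (24 - 23.99)²/6.2 = 0.0000113 W
  P_R2 = (23.99 - 23.52)²/560 = 0.0003951 W
  P_R3 = (23.52 - 0)²/56000 = 0.009879 W
  P_R4 = (23.99 - 0.006326)²/47000 = 0.01224 W
  P_R5 = (23.52 - 0.006326)²/56000 = 0.009874 W
  P_R6 = (0 - 0.006326)²/6.8 = 0.000005884 W
P_total = P_R1 + P_R2 + P_R3 + P_R4 + P_R5 + P_R6 = 0.03241 W

Final answer: 0.03241 W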